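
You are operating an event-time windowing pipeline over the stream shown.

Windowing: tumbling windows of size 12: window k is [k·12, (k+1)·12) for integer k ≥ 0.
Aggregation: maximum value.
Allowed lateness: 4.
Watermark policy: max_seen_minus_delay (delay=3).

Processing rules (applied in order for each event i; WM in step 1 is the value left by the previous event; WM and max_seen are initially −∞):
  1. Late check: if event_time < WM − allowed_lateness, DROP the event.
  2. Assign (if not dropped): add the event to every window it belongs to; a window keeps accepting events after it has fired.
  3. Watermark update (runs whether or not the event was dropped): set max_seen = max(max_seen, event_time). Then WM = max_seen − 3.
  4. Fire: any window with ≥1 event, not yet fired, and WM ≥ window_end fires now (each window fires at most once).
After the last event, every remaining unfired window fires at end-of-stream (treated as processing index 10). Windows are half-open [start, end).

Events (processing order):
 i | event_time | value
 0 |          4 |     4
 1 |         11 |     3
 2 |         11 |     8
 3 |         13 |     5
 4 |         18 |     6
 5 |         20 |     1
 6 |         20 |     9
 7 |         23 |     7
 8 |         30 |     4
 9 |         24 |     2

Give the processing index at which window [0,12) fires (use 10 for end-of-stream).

i=0 t=4 v=4: → [0,12); WM=1
i=1 t=11 v=3: → [0,12); WM=8
i=2 t=11 v=8: → [0,12); WM=8
i=3 t=13 v=5: → [12,24); WM=10
i=4 t=18 v=6: → [12,24); WM=15; [0,12) fires=8
i=5 t=20 v=1: → [12,24); WM=17
i=6 t=20 v=9: → [12,24); WM=17
i=7 t=23 v=7: → [12,24); WM=20
i=8 t=30 v=4: → [24,36); WM=27; [12,24) fires=9
i=9 t=24 v=2: → [24,36); WM=27

4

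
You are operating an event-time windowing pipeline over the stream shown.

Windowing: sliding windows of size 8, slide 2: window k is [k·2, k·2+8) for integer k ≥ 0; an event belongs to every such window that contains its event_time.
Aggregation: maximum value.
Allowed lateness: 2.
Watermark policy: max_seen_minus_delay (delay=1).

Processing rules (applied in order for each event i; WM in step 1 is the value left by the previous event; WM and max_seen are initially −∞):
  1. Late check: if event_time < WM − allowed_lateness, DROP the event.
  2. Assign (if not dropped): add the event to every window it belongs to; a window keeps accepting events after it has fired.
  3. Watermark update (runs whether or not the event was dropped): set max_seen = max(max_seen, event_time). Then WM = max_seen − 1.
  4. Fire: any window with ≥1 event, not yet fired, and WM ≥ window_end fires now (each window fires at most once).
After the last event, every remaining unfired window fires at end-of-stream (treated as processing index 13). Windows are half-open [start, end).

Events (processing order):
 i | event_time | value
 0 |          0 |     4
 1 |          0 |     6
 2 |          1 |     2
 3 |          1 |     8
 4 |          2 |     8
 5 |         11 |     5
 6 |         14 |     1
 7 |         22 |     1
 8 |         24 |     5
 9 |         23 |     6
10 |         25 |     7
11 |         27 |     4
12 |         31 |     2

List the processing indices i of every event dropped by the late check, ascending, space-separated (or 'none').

i=0 t=0 v=4: → [0,8); WM=-1
i=1 t=0 v=6: → [0,8); WM=-1
i=2 t=1 v=2: → [0,8); WM=0
i=3 t=1 v=8: → [0,8); WM=0
i=4 t=2 v=8: → [2,10),[0,8); WM=1
i=5 t=11 v=5: → [10,18),[8,16),[6,14),[4,12); WM=10; [0,8) fires=8 [2,10) fires=8
i=6 t=14 v=1: → [14,22),[12,20),[10,18),[8,16); WM=13; [4,12) fires=5
i=7 t=22 v=1: → [22,30),[20,28),[18,26),[16,24); WM=21; [6,14) fires=5 [8,16) fires=5 [10,18) fires=5 [12,20) fires=1
i=8 t=24 v=5: → [24,32),[22,30),[20,28),[18,26); WM=23; [14,22) fires=1
i=9 t=23 v=6: → [22,30),[20,28),[18,26),[16,24); WM=23
i=10 t=25 v=7: → [24,32),[22,30),[20,28),[18,26); WM=24; [16,24) fires=6
i=11 t=27 v=4: → [26,34),[24,32),[22,30),[20,28); WM=26; [18,26) fires=7
i=12 t=31 v=2: → [30,38),[28,36),[26,34),[24,32); WM=30; [20,28) fires=7 [22,30) fires=7

none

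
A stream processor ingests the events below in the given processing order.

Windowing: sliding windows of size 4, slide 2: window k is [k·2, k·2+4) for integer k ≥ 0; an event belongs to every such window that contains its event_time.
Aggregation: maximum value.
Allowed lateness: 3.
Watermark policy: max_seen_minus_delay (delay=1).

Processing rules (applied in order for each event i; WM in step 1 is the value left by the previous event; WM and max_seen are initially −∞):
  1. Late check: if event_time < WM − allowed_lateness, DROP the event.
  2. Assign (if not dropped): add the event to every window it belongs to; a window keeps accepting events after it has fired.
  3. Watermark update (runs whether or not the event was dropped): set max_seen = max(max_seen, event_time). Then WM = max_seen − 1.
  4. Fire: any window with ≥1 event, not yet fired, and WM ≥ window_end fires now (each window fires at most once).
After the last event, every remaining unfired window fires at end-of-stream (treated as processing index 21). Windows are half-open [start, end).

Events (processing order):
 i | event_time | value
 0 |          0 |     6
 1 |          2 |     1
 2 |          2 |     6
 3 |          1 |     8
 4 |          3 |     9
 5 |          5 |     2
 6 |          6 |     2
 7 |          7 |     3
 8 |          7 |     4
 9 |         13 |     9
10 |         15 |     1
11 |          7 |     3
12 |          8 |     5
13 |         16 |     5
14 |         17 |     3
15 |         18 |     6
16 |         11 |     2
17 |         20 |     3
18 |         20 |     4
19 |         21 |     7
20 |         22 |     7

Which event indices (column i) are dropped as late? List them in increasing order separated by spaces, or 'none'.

11 12 16

i=0 t=0 v=6: → [0,4); WM=-1
i=1 t=2 v=1: → [2,6),[0,4); WM=1
i=2 t=2 v=6: → [2,6),[0,4); WM=1
i=3 t=1 v=8: → [0,4); WM=1
i=4 t=3 v=9: → [2,6),[0,4); WM=2
i=5 t=5 v=2: → [4,8),[2,6); WM=4; [0,4) fires=9
i=6 t=6 v=2: → [6,10),[4,8); WM=5
i=7 t=7 v=3: → [6,10),[4,8); WM=6; [2,6) fires=9
i=8 t=7 v=4: → [6,10),[4,8); WM=6
i=9 t=13 v=9: → [12,16),[10,14); WM=12; [4,8) fires=4 [6,10) fires=4
i=10 t=15 v=1: → [14,18),[12,16); WM=14; [10,14) fires=9
i=11 t=7 v=3: DROP (t<14-3); WM=14
i=12 t=8 v=5: DROP (t<14-3); WM=14
i=13 t=16 v=5: → [16,20),[14,18); WM=15
i=14 t=17 v=3: → [16,20),[14,18); WM=16; [12,16) fires=9
i=15 t=18 v=6: → [18,22),[16,20); WM=17
i=16 t=11 v=2: DROP (t<17-3); WM=17
i=17 t=20 v=3: → [20,24),[18,22); WM=19; [14,18) fires=5
i=18 t=20 v=4: → [20,24),[18,22); WM=19
i=19 t=21 v=7: → [20,24),[18,22); WM=20; [16,20) fires=6
i=20 t=22 v=7: → [22,26),[20,24); WM=21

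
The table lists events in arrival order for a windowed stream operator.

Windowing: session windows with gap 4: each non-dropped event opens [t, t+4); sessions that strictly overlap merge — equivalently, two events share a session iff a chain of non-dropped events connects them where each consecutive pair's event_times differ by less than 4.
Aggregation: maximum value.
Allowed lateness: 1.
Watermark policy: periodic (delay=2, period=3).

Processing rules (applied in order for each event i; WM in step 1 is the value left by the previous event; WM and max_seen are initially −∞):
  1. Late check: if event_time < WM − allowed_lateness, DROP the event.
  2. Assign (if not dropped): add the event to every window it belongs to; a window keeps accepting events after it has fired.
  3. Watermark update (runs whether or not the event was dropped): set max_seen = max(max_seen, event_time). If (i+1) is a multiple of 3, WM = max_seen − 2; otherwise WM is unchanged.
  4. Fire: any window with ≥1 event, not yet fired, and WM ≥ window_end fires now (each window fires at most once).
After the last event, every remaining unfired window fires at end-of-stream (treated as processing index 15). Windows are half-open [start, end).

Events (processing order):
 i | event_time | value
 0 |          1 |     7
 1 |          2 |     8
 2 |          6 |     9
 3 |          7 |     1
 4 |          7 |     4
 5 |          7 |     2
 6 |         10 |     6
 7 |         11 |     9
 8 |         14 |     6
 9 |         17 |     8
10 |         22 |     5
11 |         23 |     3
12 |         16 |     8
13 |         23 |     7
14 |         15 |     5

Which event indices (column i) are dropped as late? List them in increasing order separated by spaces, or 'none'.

12 14

i=0 t=1 v=7: → [1,5); WM=−∞
i=1 t=2 v=8: → [1,6); WM=−∞
i=2 t=6 v=9: → [6,10); WM=4
i=3 t=7 v=1: → [6,11); WM=4
i=4 t=7 v=4: → [6,11); WM=4
i=5 t=7 v=2: → [6,11); WM=5
i=6 t=10 v=6: → [6,14); WM=5
i=7 t=11 v=9: → [6,15); WM=5
i=8 t=14 v=6: → [6,18); WM=12
i=9 t=17 v=8: → [6,21); WM=12
i=10 t=22 v=5: → [22,26); WM=12
i=11 t=23 v=3: → [22,27); WM=21
i=12 t=16 v=8: DROP (t<21-1); WM=21
i=13 t=23 v=7: → [22,27); WM=21
i=14 t=15 v=5: DROP (t<21-1); WM=21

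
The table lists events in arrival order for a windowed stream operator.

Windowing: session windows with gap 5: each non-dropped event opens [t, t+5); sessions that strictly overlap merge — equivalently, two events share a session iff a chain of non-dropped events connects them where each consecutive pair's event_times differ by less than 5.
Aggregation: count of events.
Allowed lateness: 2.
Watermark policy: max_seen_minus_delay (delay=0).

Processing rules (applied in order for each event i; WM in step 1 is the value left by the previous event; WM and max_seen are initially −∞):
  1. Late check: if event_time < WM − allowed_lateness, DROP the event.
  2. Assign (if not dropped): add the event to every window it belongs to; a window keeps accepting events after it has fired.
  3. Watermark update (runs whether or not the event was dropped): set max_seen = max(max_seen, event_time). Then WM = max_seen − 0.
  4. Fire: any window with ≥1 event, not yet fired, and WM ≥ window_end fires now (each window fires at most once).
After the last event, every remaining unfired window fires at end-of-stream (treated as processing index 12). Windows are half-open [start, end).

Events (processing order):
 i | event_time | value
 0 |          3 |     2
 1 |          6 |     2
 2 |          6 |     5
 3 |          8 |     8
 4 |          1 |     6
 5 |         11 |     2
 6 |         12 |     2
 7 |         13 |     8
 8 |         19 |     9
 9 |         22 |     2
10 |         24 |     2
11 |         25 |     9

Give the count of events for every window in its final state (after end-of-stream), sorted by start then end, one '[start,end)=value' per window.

i=0 t=3 v=2: → [3,8); WM=3
i=1 t=6 v=2: → [3,11); WM=6
i=2 t=6 v=5: → [3,11); WM=6
i=3 t=8 v=8: → [3,13); WM=8
i=4 t=1 v=6: DROP (t<8-2); WM=8
i=5 t=11 v=2: → [3,16); WM=11
i=6 t=12 v=2: → [3,17); WM=12
i=7 t=13 v=8: → [3,18); WM=13
i=8 t=19 v=9: → [19,24); WM=19
i=9 t=22 v=2: → [19,27); WM=22
i=10 t=24 v=2: → [19,29); WM=24
i=11 t=25 v=9: → [19,30); WM=25

[3,18)=7 [19,30)=4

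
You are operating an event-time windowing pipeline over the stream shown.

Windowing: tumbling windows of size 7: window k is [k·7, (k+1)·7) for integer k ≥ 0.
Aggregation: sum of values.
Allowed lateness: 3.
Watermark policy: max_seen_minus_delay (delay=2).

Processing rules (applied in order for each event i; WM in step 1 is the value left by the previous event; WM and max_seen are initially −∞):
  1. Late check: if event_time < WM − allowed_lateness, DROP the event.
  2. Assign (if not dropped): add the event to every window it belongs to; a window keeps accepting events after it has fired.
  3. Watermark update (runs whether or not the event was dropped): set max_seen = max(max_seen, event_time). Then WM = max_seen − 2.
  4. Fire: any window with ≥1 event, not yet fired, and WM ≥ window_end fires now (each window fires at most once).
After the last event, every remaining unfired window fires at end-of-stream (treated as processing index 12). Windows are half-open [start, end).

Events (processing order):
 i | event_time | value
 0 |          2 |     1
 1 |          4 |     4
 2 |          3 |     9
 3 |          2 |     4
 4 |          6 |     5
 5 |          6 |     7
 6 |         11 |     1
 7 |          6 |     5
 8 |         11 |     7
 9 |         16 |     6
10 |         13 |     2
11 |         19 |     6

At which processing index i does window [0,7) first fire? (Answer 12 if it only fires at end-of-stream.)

6

i=0 t=2 v=1: → [0,7); WM=0
i=1 t=4 v=4: → [0,7); WM=2
i=2 t=3 v=9: → [0,7); WM=2
i=3 t=2 v=4: → [0,7); WM=2
i=4 t=6 v=5: → [0,7); WM=4
i=5 t=6 v=7: → [0,7); WM=4
i=6 t=11 v=1: → [7,14); WM=9; [0,7) fires=30
i=7 t=6 v=5: → [0,7); WM=9
i=8 t=11 v=7: → [7,14); WM=9
i=9 t=16 v=6: → [14,21); WM=14; [7,14) fires=8
i=10 t=13 v=2: → [7,14); WM=14
i=11 t=19 v=6: → [14,21); WM=17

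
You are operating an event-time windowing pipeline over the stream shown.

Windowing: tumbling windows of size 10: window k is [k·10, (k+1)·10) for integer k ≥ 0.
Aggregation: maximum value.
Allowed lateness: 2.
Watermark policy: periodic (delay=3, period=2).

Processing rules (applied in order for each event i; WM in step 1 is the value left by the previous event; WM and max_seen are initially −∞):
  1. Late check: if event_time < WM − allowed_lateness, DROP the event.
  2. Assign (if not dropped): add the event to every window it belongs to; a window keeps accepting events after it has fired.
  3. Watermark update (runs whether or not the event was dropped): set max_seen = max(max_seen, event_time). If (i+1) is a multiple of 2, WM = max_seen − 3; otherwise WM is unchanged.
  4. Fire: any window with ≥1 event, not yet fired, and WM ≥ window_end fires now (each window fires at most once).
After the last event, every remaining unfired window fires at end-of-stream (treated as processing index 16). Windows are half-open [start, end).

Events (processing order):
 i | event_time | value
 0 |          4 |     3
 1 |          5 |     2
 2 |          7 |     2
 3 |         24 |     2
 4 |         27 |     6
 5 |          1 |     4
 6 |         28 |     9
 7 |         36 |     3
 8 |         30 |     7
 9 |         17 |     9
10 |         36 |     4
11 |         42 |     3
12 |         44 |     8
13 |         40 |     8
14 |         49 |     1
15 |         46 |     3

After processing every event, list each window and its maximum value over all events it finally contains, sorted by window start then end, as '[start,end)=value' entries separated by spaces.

[0,10)=3 [20,30)=9 [30,40)=4 [40,50)=8

i=0 t=4 v=3: → [0,10); WM=−∞
i=1 t=5 v=2: → [0,10); WM=2
i=2 t=7 v=2: → [0,10); WM=2
i=3 t=24 v=2: → [20,30); WM=21; [0,10) fires=3
i=4 t=27 v=6: → [20,30); WM=21
i=5 t=1 v=4: DROP (t<21-2); WM=24
i=6 t=28 v=9: → [20,30); WM=24
i=7 t=36 v=3: → [30,40); WM=33; [20,30) fires=9
i=8 t=30 v=7: DROP (t<33-2); WM=33
i=9 t=17 v=9: DROP (t<33-2); WM=33
i=10 t=36 v=4: → [30,40); WM=33
i=11 t=42 v=3: → [40,50); WM=39
i=12 t=44 v=8: → [40,50); WM=39
i=13 t=40 v=8: → [40,50); WM=41; [30,40) fires=4
i=14 t=49 v=1: → [40,50); WM=41
i=15 t=46 v=3: → [40,50); WM=46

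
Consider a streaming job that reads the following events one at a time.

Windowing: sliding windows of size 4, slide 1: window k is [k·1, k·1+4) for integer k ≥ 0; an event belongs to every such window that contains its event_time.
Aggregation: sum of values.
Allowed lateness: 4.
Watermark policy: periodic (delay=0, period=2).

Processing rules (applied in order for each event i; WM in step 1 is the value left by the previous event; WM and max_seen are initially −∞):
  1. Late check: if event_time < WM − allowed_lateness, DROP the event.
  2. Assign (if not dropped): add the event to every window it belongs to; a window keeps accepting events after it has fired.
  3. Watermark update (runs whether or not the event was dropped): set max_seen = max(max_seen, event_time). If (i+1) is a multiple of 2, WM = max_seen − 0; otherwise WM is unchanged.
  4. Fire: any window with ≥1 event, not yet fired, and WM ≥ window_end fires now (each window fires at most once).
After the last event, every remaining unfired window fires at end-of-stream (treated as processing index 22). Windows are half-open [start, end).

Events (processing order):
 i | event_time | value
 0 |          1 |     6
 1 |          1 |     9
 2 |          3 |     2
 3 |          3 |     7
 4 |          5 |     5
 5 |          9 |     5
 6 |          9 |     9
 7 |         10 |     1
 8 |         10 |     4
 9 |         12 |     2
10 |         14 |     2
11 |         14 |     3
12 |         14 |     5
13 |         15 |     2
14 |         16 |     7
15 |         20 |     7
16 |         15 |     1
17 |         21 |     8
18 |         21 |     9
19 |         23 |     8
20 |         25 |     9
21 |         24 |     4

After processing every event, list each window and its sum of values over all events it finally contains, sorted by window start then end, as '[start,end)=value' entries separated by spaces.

i=0 t=1 v=6: → [1,5),[0,4); WM=−∞
i=1 t=1 v=9: → [1,5),[0,4); WM=1
i=2 t=3 v=2: → [3,7),[2,6),[1,5),[0,4); WM=1
i=3 t=3 v=7: → [3,7),[2,6),[1,5),[0,4); WM=3
i=4 t=5 v=5: → [5,9),[4,8),[3,7),[2,6); WM=3
i=5 t=9 v=5: → [9,13),[8,12),[7,11),[6,10); WM=9; [0,4) fires=24 [1,5) fires=24 [2,6) fires=14 [3,7) fires=14 [4,8) fires=5 [5,9) fires=5
i=6 t=9 v=9: → [9,13),[8,12),[7,11),[6,10); WM=9
i=7 t=10 v=1: → [10,14),[9,13),[8,12),[7,11); WM=10; [6,10) fires=14
i=8 t=10 v=4: → [10,14),[9,13),[8,12),[7,11); WM=10
i=9 t=12 v=2: → [12,16),[11,15),[10,14),[9,13); WM=12; [7,11) fires=19 [8,12) fires=19
i=10 t=14 v=2: → [14,18),[13,17),[12,16),[11,15); WM=12
i=11 t=14 v=3: → [14,18),[13,17),[12,16),[11,15); WM=14; [9,13) fires=21 [10,14) fires=7
i=12 t=14 v=5: → [14,18),[13,17),[12,16),[11,15); WM=14
i=13 t=15 v=2: → [15,19),[14,18),[13,17),[12,16); WM=15; [11,15) fires=12
i=14 t=16 v=7: → [16,20),[15,19),[14,18),[13,17); WM=15
i=15 t=20 v=7: → [20,24),[19,23),[18,22),[17,21); WM=20; [12,16) fires=14 [13,17) fires=19 [14,18) fires=19 [15,19) fires=9 [16,20) fires=7
i=16 t=15 v=1: DROP (t<20-4); WM=20
i=17 t=21 v=8: → [21,25),[20,24),[19,23),[18,22); WM=21; [17,21) fires=7
i=18 t=21 v=9: → [21,25),[20,24),[19,23),[18,22); WM=21
i=19 t=23 v=8: → [23,27),[22,26),[21,25),[20,24); WM=23; [18,22) fires=24 [19,23) fires=24
i=20 t=25 v=9: → [25,29),[24,28),[23,27),[22,26); WM=23
i=21 t=24 v=4: → [24,28),[23,27),[22,26),[21,25); WM=25; [20,24) fires=32 [21,25) fires=29

[0,4)=24 [1,5)=24 [2,6)=14 [3,7)=14 [4,8)=5 [5,9)=5 [6,10)=14 [7,11)=19 [8,12)=19 [9,13)=21 [10,14)=7 [11,15)=12 [12,16)=14 [13,17)=19 [14,18)=19 [15,19)=9 [16,20)=7 [17,21)=7 [18,22)=24 [19,23)=24 [20,24)=32 [21,25)=29 [22,26)=21 [23,27)=21 [24,28)=13 [25,29)=9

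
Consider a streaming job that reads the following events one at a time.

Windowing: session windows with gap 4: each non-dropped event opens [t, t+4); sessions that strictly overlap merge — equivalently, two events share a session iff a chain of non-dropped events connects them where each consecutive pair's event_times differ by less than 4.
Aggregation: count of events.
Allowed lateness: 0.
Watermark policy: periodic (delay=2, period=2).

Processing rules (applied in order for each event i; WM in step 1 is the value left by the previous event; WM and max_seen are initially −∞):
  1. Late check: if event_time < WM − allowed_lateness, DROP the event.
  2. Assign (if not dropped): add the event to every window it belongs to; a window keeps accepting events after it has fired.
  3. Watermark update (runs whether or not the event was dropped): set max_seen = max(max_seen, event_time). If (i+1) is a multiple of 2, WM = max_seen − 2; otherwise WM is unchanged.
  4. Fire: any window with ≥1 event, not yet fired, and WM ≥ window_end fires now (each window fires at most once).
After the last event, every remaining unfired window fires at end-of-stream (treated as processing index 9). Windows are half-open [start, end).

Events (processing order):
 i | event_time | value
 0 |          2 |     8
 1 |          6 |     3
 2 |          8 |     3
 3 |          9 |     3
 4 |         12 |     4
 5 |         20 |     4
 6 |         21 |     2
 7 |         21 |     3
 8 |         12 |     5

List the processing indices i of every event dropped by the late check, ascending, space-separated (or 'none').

8

i=0 t=2 v=8: → [2,6); WM=−∞
i=1 t=6 v=3: → [6,10); WM=4
i=2 t=8 v=3: → [6,12); WM=4
i=3 t=9 v=3: → [6,13); WM=7
i=4 t=12 v=4: → [6,16); WM=7
i=5 t=20 v=4: → [20,24); WM=18
i=6 t=21 v=2: → [20,25); WM=18
i=7 t=21 v=3: → [20,25); WM=19
i=8 t=12 v=5: DROP (t<19-0); WM=19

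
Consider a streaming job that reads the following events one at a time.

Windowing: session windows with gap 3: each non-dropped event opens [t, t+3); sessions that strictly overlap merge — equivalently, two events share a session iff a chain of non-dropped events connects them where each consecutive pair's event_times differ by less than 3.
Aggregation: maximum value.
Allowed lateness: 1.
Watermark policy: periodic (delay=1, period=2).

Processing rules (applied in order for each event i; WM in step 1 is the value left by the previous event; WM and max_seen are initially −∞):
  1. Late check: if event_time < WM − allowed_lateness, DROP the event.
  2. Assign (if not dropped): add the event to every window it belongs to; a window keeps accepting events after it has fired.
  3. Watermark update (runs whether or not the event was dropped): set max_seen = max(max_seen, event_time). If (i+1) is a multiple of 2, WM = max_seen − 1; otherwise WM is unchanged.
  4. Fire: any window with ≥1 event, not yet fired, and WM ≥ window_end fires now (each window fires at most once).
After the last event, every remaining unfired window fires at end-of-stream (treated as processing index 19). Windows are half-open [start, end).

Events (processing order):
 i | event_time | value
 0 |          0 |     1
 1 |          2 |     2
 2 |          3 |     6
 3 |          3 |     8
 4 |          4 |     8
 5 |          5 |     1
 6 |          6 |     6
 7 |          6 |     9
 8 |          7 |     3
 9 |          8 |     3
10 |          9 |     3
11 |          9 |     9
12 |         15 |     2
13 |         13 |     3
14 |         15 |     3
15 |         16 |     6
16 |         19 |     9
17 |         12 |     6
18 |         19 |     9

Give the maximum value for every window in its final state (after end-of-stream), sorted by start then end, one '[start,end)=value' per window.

i=0 t=0 v=1: → [0,3); WM=−∞
i=1 t=2 v=2: → [0,5); WM=1
i=2 t=3 v=6: → [0,6); WM=1
i=3 t=3 v=8: → [0,6); WM=2
i=4 t=4 v=8: → [0,7); WM=2
i=5 t=5 v=1: → [0,8); WM=4
i=6 t=6 v=6: → [0,9); WM=4
i=7 t=6 v=9: → [0,9); WM=5
i=8 t=7 v=3: → [0,10); WM=5
i=9 t=8 v=3: → [0,11); WM=7
i=10 t=9 v=3: → [0,12); WM=7
i=11 t=9 v=9: → [0,12); WM=8
i=12 t=15 v=2: → [15,18); WM=8
i=13 t=13 v=3: → [13,18); WM=14
i=14 t=15 v=3: → [13,18); WM=14
i=15 t=16 v=6: → [13,19); WM=15
i=16 t=19 v=9: → [19,22); WM=15
i=17 t=12 v=6: DROP (t<15-1); WM=18
i=18 t=19 v=9: → [19,22); WM=18

[0,12)=9 [13,19)=6 [19,22)=9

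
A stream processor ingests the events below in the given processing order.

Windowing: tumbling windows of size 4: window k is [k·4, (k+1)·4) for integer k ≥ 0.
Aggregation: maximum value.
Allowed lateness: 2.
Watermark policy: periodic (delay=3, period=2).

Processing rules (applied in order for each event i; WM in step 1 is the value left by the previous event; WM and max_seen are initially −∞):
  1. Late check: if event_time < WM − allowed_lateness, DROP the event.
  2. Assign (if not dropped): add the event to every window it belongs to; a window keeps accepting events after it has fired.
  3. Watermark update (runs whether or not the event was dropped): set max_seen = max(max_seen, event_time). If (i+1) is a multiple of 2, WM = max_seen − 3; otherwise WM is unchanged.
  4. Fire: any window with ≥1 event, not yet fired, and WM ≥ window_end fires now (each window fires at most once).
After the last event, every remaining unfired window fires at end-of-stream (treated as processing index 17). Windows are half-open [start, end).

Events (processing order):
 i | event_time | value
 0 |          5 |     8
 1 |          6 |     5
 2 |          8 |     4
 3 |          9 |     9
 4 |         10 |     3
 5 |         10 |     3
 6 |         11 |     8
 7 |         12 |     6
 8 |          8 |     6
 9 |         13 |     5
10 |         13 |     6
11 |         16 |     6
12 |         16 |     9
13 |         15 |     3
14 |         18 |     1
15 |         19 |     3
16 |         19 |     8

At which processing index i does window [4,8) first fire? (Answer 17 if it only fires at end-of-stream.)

7

i=0 t=5 v=8: → [4,8); WM=−∞
i=1 t=6 v=5: → [4,8); WM=3
i=2 t=8 v=4: → [8,12); WM=3
i=3 t=9 v=9: → [8,12); WM=6
i=4 t=10 v=3: → [8,12); WM=6
i=5 t=10 v=3: → [8,12); WM=7
i=6 t=11 v=8: → [8,12); WM=7
i=7 t=12 v=6: → [12,16); WM=9; [4,8) fires=8
i=8 t=8 v=6: → [8,12); WM=9
i=9 t=13 v=5: → [12,16); WM=10
i=10 t=13 v=6: → [12,16); WM=10
i=11 t=16 v=6: → [16,20); WM=13; [8,12) fires=9
i=12 t=16 v=9: → [16,20); WM=13
i=13 t=15 v=3: → [12,16); WM=13
i=14 t=18 v=1: → [16,20); WM=13
i=15 t=19 v=3: → [16,20); WM=16; [12,16) fires=6
i=16 t=19 v=8: → [16,20); WM=16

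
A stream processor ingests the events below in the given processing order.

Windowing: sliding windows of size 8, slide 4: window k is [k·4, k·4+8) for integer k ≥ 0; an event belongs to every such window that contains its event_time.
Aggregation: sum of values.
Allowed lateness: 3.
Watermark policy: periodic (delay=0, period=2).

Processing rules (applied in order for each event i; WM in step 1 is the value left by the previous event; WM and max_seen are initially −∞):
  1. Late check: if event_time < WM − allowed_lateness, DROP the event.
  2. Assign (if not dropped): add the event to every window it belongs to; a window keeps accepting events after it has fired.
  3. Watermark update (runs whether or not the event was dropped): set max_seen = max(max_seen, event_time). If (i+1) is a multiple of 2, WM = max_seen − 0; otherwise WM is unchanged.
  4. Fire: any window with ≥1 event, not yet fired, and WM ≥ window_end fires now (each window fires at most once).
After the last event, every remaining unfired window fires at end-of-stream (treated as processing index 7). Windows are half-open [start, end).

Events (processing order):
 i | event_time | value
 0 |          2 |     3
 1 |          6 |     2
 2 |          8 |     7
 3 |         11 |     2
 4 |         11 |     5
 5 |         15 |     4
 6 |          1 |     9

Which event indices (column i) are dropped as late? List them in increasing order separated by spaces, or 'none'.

6

i=0 t=2 v=3: → [0,8); WM=−∞
i=1 t=6 v=2: → [4,12),[0,8); WM=6
i=2 t=8 v=7: → [8,16),[4,12); WM=6
i=3 t=11 v=2: → [8,16),[4,12); WM=11; [0,8) fires=5
i=4 t=11 v=5: → [8,16),[4,12); WM=11
i=5 t=15 v=4: → [12,20),[8,16); WM=15; [4,12) fires=16
i=6 t=1 v=9: DROP (t<15-3); WM=15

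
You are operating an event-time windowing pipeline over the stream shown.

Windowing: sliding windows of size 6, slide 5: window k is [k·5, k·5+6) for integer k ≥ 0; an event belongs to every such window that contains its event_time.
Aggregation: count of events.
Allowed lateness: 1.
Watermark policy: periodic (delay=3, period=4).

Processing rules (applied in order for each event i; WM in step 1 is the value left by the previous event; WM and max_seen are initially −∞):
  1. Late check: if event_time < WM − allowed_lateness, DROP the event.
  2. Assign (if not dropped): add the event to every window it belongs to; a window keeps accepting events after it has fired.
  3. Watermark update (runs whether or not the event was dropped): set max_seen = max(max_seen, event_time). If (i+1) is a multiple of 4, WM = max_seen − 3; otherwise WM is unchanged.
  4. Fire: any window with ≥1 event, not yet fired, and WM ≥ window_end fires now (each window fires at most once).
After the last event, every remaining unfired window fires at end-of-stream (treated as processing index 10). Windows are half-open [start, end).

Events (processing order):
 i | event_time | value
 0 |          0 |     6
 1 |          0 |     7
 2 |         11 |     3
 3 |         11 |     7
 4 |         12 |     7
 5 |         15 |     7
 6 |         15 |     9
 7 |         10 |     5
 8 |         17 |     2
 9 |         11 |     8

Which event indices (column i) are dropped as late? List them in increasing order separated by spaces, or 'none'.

none

i=0 t=0 v=6: → [0,6); WM=−∞
i=1 t=0 v=7: → [0,6); WM=−∞
i=2 t=11 v=3: → [10,16); WM=−∞
i=3 t=11 v=7: → [10,16); WM=8; [0,6) fires=2
i=4 t=12 v=7: → [10,16); WM=8
i=5 t=15 v=7: → [15,21),[10,16); WM=8
i=6 t=15 v=9: → [15,21),[10,16); WM=8
i=7 t=10 v=5: → [10,16),[5,11); WM=12; [5,11) fires=1
i=8 t=17 v=2: → [15,21); WM=12
i=9 t=11 v=8: → [10,16); WM=12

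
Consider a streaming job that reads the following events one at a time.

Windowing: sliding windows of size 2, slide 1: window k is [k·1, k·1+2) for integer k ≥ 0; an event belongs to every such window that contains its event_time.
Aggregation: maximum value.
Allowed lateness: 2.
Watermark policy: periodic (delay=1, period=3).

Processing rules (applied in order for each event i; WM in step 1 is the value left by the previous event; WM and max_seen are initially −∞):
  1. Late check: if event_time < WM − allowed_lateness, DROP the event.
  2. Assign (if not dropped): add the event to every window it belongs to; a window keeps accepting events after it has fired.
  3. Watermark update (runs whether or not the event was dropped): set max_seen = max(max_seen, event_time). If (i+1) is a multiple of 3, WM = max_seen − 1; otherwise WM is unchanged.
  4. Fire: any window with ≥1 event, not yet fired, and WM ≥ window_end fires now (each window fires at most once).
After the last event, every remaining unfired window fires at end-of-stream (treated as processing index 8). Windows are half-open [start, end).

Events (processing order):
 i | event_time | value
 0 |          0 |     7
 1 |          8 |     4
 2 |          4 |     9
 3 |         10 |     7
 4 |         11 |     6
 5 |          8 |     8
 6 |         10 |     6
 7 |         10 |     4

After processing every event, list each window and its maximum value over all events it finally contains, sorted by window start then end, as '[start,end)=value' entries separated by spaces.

[0,2)=7 [3,5)=9 [4,6)=9 [7,9)=8 [8,10)=8 [9,11)=7 [10,12)=7 [11,13)=6

i=0 t=0 v=7: → [0,2); WM=−∞
i=1 t=8 v=4: → [8,10),[7,9); WM=−∞
i=2 t=4 v=9: → [4,6),[3,5); WM=7; [0,2) fires=7 [3,5) fires=9 [4,6) fires=9
i=3 t=10 v=7: → [10,12),[9,11); WM=7
i=4 t=11 v=6: → [11,13),[10,12); WM=7
i=5 t=8 v=8: → [8,10),[7,9); WM=10; [7,9) fires=8 [8,10) fires=8
i=6 t=10 v=6: → [10,12),[9,11); WM=10
i=7 t=10 v=4: → [10,12),[9,11); WM=10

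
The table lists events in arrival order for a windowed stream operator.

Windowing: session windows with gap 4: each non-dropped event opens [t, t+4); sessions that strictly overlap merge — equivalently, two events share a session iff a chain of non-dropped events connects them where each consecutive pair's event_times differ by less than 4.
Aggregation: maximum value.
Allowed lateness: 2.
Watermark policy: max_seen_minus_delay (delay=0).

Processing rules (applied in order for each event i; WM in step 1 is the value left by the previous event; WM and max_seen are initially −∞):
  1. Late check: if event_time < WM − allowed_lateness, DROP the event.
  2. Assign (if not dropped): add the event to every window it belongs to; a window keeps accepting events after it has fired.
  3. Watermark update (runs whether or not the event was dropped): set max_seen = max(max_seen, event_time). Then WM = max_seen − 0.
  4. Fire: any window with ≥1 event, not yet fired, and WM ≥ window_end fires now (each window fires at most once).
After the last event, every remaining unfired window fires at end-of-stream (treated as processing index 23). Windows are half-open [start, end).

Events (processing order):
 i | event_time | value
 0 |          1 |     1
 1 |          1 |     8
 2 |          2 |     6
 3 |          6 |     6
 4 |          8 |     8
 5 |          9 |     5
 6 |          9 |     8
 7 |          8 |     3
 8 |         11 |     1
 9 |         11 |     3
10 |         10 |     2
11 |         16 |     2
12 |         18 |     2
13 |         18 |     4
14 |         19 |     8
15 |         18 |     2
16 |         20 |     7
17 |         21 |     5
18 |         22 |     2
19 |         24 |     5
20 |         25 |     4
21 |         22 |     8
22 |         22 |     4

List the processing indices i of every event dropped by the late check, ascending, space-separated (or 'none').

21 22

i=0 t=1 v=1: → [1,5); WM=1
i=1 t=1 v=8: → [1,5); WM=1
i=2 t=2 v=6: → [1,6); WM=2
i=3 t=6 v=6: → [6,10); WM=6
i=4 t=8 v=8: → [6,12); WM=8
i=5 t=9 v=5: → [6,13); WM=9
i=6 t=9 v=8: → [6,13); WM=9
i=7 t=8 v=3: → [6,13); WM=9
i=8 t=11 v=1: → [6,15); WM=11
i=9 t=11 v=3: → [6,15); WM=11
i=10 t=10 v=2: → [6,15); WM=11
i=11 t=16 v=2: → [16,20); WM=16
i=12 t=18 v=2: → [16,22); WM=18
i=13 t=18 v=4: → [16,22); WM=18
i=14 t=19 v=8: → [16,23); WM=19
i=15 t=18 v=2: → [16,23); WM=19
i=16 t=20 v=7: → [16,24); WM=20
i=17 t=21 v=5: → [16,25); WM=21
i=18 t=22 v=2: → [16,26); WM=22
i=19 t=24 v=5: → [16,28); WM=24
i=20 t=25 v=4: → [16,29); WM=25
i=21 t=22 v=8: DROP (t<25-2); WM=25
i=22 t=22 v=4: DROP (t<25-2); WM=25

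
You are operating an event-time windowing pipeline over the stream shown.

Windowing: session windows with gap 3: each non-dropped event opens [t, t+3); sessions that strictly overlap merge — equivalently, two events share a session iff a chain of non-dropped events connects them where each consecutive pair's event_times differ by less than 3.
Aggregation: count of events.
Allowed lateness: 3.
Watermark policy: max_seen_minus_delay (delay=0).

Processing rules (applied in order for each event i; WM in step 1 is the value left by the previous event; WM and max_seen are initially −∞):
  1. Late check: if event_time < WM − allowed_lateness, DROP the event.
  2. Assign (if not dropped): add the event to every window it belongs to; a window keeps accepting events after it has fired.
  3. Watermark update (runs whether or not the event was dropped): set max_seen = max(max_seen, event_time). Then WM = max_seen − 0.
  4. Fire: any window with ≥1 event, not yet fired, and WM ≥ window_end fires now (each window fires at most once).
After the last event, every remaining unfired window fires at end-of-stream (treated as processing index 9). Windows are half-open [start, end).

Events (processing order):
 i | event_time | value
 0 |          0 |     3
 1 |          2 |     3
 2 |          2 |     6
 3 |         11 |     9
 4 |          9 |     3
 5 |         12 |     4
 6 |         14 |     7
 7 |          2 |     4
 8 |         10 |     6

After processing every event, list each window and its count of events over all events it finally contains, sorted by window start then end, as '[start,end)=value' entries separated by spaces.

[0,5)=3 [9,17)=4

i=0 t=0 v=3: → [0,3); WM=0
i=1 t=2 v=3: → [0,5); WM=2
i=2 t=2 v=6: → [0,5); WM=2
i=3 t=11 v=9: → [11,14); WM=11
i=4 t=9 v=3: → [9,14); WM=11
i=5 t=12 v=4: → [9,15); WM=12
i=6 t=14 v=7: → [9,17); WM=14
i=7 t=2 v=4: DROP (t<14-3); WM=14
i=8 t=10 v=6: DROP (t<14-3); WM=14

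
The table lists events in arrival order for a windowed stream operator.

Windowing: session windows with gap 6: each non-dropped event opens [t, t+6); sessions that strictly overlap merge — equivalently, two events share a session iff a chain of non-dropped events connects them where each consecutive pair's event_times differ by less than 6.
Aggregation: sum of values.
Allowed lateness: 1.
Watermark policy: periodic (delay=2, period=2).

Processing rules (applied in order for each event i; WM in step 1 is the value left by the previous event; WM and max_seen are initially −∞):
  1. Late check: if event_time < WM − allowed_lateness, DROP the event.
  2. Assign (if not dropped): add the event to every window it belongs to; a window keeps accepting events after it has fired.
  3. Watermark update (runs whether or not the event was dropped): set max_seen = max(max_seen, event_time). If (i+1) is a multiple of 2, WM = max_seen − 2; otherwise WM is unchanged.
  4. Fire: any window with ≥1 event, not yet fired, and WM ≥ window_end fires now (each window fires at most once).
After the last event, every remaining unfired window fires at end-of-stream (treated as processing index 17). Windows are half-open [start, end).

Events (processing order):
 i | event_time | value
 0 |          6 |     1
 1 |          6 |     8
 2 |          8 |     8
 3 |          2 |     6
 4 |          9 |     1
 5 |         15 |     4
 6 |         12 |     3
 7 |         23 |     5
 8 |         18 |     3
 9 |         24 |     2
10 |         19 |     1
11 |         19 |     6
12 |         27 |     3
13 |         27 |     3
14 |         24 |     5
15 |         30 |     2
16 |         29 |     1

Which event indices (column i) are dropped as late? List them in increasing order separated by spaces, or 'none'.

i=0 t=6 v=1: → [6,12); WM=−∞
i=1 t=6 v=8: → [6,12); WM=4
i=2 t=8 v=8: → [6,14); WM=4
i=3 t=2 v=6: DROP (t<4-1); WM=6
i=4 t=9 v=1: → [6,15); WM=6
i=5 t=15 v=4: → [15,21); WM=13
i=6 t=12 v=3: → [6,21); WM=13
i=7 t=23 v=5: → [23,29); WM=21
i=8 t=18 v=3: DROP (t<21-1); WM=21
i=9 t=24 v=2: → [23,30); WM=22
i=10 t=19 v=1: DROP (t<22-1); WM=22
i=11 t=19 v=6: DROP (t<22-1); WM=22
i=12 t=27 v=3: → [23,33); WM=22
i=13 t=27 v=3: → [23,33); WM=25
i=14 t=24 v=5: → [23,33); WM=25
i=15 t=30 v=2: → [23,36); WM=28
i=16 t=29 v=1: → [23,36); WM=28

3 8 10 11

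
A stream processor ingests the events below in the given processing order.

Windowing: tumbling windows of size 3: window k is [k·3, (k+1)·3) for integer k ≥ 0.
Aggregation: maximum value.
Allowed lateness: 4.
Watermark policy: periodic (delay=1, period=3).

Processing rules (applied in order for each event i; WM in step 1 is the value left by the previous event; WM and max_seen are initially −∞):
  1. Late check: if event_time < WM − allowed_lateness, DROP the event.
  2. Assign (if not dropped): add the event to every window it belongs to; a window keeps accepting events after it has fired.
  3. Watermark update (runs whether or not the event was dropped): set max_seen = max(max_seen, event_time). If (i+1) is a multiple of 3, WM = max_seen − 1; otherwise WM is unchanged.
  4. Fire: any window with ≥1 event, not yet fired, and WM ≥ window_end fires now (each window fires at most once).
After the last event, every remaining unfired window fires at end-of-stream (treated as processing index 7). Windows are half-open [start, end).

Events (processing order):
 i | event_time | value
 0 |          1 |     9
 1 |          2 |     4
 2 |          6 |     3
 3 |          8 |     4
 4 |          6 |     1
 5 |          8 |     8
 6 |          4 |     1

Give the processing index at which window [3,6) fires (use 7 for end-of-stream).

i=0 t=1 v=9: → [0,3); WM=−∞
i=1 t=2 v=4: → [0,3); WM=−∞
i=2 t=6 v=3: → [6,9); WM=5; [0,3) fires=9
i=3 t=8 v=4: → [6,9); WM=5
i=4 t=6 v=1: → [6,9); WM=5
i=5 t=8 v=8: → [6,9); WM=7
i=6 t=4 v=1: → [3,6); WM=7; [3,6) fires=1

6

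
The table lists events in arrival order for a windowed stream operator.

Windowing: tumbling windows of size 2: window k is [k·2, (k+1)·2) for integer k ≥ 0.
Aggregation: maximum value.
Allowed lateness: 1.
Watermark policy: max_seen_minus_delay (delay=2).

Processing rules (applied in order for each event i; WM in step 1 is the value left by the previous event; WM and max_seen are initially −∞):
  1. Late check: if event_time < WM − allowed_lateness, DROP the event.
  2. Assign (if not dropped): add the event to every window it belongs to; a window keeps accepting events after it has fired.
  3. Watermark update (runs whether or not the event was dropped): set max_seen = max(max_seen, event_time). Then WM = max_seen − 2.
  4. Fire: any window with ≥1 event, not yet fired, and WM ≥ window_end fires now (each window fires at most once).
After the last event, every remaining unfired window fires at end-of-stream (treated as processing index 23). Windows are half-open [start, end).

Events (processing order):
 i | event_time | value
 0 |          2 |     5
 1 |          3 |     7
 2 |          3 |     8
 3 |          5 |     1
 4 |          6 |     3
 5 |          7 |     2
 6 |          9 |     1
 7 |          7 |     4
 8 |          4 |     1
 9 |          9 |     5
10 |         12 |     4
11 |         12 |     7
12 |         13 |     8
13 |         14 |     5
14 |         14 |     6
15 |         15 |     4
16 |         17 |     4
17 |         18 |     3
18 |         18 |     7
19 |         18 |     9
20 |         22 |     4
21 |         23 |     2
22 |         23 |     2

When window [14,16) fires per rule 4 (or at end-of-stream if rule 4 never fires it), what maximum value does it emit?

6

i=0 t=2 v=5: → [2,4); WM=0
i=1 t=3 v=7: → [2,4); WM=1
i=2 t=3 v=8: → [2,4); WM=1
i=3 t=5 v=1: → [4,6); WM=3
i=4 t=6 v=3: → [6,8); WM=4; [2,4) fires=8
i=5 t=7 v=2: → [6,8); WM=5
i=6 t=9 v=1: → [8,10); WM=7; [4,6) fires=1
i=7 t=7 v=4: → [6,8); WM=7
i=8 t=4 v=1: DROP (t<7-1); WM=7
i=9 t=9 v=5: → [8,10); WM=7
i=10 t=12 v=4: → [12,14); WM=10; [6,8) fires=4 [8,10) fires=5
i=11 t=12 v=7: → [12,14); WM=10
i=12 t=13 v=8: → [12,14); WM=11
i=13 t=14 v=5: → [14,16); WM=12
i=14 t=14 v=6: → [14,16); WM=12
i=15 t=15 v=4: → [14,16); WM=13
i=16 t=17 v=4: → [16,18); WM=15; [12,14) fires=8
i=17 t=18 v=3: → [18,20); WM=16; [14,16) fires=6
i=18 t=18 v=7: → [18,20); WM=16
i=19 t=18 v=9: → [18,20); WM=16
i=20 t=22 v=4: → [22,24); WM=20; [16,18) fires=4 [18,20) fires=9
i=21 t=23 v=2: → [22,24); WM=21
i=22 t=23 v=2: → [22,24); WM=21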